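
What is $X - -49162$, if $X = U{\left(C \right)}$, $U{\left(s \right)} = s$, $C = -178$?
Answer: $48984$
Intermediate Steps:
$X = -178$
$X - -49162 = -178 - -49162 = -178 + 49162 = 48984$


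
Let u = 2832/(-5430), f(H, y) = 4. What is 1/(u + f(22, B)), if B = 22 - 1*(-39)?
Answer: 905/3148 ≈ 0.28748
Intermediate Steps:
B = 61 (B = 22 + 39 = 61)
u = -472/905 (u = 2832*(-1/5430) = -472/905 ≈ -0.52155)
1/(u + f(22, B)) = 1/(-472/905 + 4) = 1/(3148/905) = 905/3148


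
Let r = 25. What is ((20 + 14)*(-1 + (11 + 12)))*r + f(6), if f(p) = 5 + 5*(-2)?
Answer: 18695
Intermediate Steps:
f(p) = -5 (f(p) = 5 - 10 = -5)
((20 + 14)*(-1 + (11 + 12)))*r + f(6) = ((20 + 14)*(-1 + (11 + 12)))*25 - 5 = (34*(-1 + 23))*25 - 5 = (34*22)*25 - 5 = 748*25 - 5 = 18700 - 5 = 18695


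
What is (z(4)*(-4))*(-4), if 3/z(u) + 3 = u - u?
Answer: -16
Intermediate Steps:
z(u) = -1 (z(u) = 3/(-3 + (u - u)) = 3/(-3 + 0) = 3/(-3) = 3*(-⅓) = -1)
(z(4)*(-4))*(-4) = -1*(-4)*(-4) = 4*(-4) = -16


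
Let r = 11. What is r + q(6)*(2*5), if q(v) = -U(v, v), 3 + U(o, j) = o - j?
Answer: 41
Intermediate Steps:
U(o, j) = -3 + o - j (U(o, j) = -3 + (o - j) = -3 + o - j)
q(v) = 3 (q(v) = -(-3 + v - v) = -1*(-3) = 3)
r + q(6)*(2*5) = 11 + 3*(2*5) = 11 + 3*10 = 11 + 30 = 41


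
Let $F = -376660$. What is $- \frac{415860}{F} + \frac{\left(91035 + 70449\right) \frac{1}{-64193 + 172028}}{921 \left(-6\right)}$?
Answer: $\frac{2064571444393}{1870418887155} \approx 1.1038$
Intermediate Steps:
$- \frac{415860}{F} + \frac{\left(91035 + 70449\right) \frac{1}{-64193 + 172028}}{921 \left(-6\right)} = - \frac{415860}{-376660} + \frac{\left(91035 + 70449\right) \frac{1}{-64193 + 172028}}{921 \left(-6\right)} = \left(-415860\right) \left(- \frac{1}{376660}\right) + \frac{161484 \cdot \frac{1}{107835}}{-5526} = \frac{20793}{18833} + 161484 \cdot \frac{1}{107835} \left(- \frac{1}{5526}\right) = \frac{20793}{18833} + \frac{53828}{35945} \left(- \frac{1}{5526}\right) = \frac{20793}{18833} - \frac{26914}{99316035} = \frac{2064571444393}{1870418887155}$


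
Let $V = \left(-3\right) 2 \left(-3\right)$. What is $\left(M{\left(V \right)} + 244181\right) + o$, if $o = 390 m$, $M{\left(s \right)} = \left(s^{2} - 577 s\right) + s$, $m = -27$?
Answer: $223607$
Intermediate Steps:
$V = 18$ ($V = \left(-6\right) \left(-3\right) = 18$)
$M{\left(s \right)} = s^{2} - 576 s$
$o = -10530$ ($o = 390 \left(-27\right) = -10530$)
$\left(M{\left(V \right)} + 244181\right) + o = \left(18 \left(-576 + 18\right) + 244181\right) - 10530 = \left(18 \left(-558\right) + 244181\right) - 10530 = \left(-10044 + 244181\right) - 10530 = 234137 - 10530 = 223607$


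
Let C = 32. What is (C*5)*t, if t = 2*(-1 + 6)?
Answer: 1600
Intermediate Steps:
t = 10 (t = 2*5 = 10)
(C*5)*t = (32*5)*10 = 160*10 = 1600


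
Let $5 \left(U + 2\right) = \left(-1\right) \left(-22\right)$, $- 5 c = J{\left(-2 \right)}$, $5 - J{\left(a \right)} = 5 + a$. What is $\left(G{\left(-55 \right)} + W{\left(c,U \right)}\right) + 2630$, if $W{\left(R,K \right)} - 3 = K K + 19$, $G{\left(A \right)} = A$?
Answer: $\frac{65069}{25} \approx 2602.8$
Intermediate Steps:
$J{\left(a \right)} = - a$ ($J{\left(a \right)} = 5 - \left(5 + a\right) = - a$)
$c = - \frac{2}{5}$ ($c = - \frac{\left(-1\right) \left(-2\right)}{5} = \left(- \frac{1}{5}\right) 2 = - \frac{2}{5} \approx -0.4$)
$U = \frac{12}{5}$ ($U = -2 + \frac{\left(-1\right) \left(-22\right)}{5} = -2 + \frac{1}{5} \cdot 22 = -2 + \frac{22}{5} = \frac{12}{5} \approx 2.4$)
$W{\left(R,K \right)} = 22 + K^{2}$ ($W{\left(R,K \right)} = 3 + \left(K K + 19\right) = 3 + \left(K^{2} + 19\right) = 3 + \left(19 + K^{2}\right) = 22 + K^{2}$)
$\left(G{\left(-55 \right)} + W{\left(c,U \right)}\right) + 2630 = \left(-55 + \left(22 + \left(\frac{12}{5}\right)^{2}\right)\right) + 2630 = \left(-55 + \left(22 + \frac{144}{25}\right)\right) + 2630 = \left(-55 + \frac{694}{25}\right) + 2630 = - \frac{681}{25} + 2630 = \frac{65069}{25}$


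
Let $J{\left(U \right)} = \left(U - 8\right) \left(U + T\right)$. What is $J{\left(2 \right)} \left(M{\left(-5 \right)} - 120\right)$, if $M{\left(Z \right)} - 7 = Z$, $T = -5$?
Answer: $-2124$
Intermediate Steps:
$M{\left(Z \right)} = 7 + Z$
$J{\left(U \right)} = \left(-8 + U\right) \left(-5 + U\right)$ ($J{\left(U \right)} = \left(U - 8\right) \left(U - 5\right) = \left(-8 + U\right) \left(-5 + U\right)$)
$J{\left(2 \right)} \left(M{\left(-5 \right)} - 120\right) = \left(40 + 2^{2} - 26\right) \left(\left(7 - 5\right) - 120\right) = \left(40 + 4 - 26\right) \left(2 - 120\right) = 18 \left(-118\right) = -2124$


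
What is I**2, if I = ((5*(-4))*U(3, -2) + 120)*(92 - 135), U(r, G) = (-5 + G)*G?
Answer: 47334400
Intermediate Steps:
U(r, G) = G*(-5 + G)
I = 6880 (I = ((5*(-4))*(-2*(-5 - 2)) + 120)*(92 - 135) = (-(-40)*(-7) + 120)*(-43) = (-20*14 + 120)*(-43) = (-280 + 120)*(-43) = -160*(-43) = 6880)
I**2 = 6880**2 = 47334400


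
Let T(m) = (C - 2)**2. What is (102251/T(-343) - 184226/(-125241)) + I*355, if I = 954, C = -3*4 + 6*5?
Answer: 10871187763667/32061696 ≈ 3.3907e+5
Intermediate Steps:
C = 18 (C = -12 + 30 = 18)
T(m) = 256 (T(m) = (18 - 2)**2 = 16**2 = 256)
(102251/T(-343) - 184226/(-125241)) + I*355 = (102251/256 - 184226/(-125241)) + 954*355 = (102251*(1/256) - 184226*(-1/125241)) + 338670 = (102251/256 + 184226/125241) + 338670 = 12853179347/32061696 + 338670 = 10871187763667/32061696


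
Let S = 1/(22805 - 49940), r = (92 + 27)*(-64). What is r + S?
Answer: -206660161/27135 ≈ -7616.0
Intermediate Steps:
r = -7616 (r = 119*(-64) = -7616)
S = -1/27135 (S = 1/(-27135) = -1/27135 ≈ -3.6853e-5)
r + S = -7616 - 1/27135 = -206660161/27135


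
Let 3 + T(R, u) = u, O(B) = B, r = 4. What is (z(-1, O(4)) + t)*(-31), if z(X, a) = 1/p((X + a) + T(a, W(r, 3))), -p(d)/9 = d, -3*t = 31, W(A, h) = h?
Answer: 8680/27 ≈ 321.48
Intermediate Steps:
T(R, u) = -3 + u
t = -31/3 (t = -1/3*31 = -31/3 ≈ -10.333)
p(d) = -9*d
z(X, a) = 1/(-9*X - 9*a) (z(X, a) = 1/(-9*((X + a) + (-3 + 3))) = 1/(-9*((X + a) + 0)) = 1/(-9*(X + a)) = 1/(-9*X - 9*a))
(z(-1, O(4)) + t)*(-31) = (1/(9*(-1*(-1) - 1*4)) - 31/3)*(-31) = (1/(9*(1 - 4)) - 31/3)*(-31) = ((1/9)/(-3) - 31/3)*(-31) = ((1/9)*(-1/3) - 31/3)*(-31) = (-1/27 - 31/3)*(-31) = -280/27*(-31) = 8680/27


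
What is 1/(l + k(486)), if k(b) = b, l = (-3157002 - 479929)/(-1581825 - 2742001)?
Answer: 4323826/2105016367 ≈ 0.0020541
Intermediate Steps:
l = 3636931/4323826 (l = -3636931/(-4323826) = -3636931*(-1/4323826) = 3636931/4323826 ≈ 0.84114)
1/(l + k(486)) = 1/(3636931/4323826 + 486) = 1/(2105016367/4323826) = 4323826/2105016367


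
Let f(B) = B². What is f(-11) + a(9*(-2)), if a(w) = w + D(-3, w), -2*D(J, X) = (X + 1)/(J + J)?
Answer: 1219/12 ≈ 101.58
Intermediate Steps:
D(J, X) = -(1 + X)/(4*J) (D(J, X) = -(X + 1)/(2*(J + J)) = -(1 + X)/(2*(2*J)) = -(1 + X)*1/(2*J)/2 = -(1 + X)/(4*J))
a(w) = 1/12 + 13*w/12 (a(w) = w + (¼)*(-1 - w)/(-3) = w + (¼)*(-⅓)*(-1 - w) = w + (1/12 + w/12) = 1/12 + 13*w/12)
f(-11) + a(9*(-2)) = (-11)² + (1/12 + 13*(9*(-2))/12) = 121 + (1/12 + (13/12)*(-18)) = 121 + (1/12 - 39/2) = 121 - 233/12 = 1219/12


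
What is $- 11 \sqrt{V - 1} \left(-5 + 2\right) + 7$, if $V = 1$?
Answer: $7$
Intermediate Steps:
$- 11 \sqrt{V - 1} \left(-5 + 2\right) + 7 = - 11 \sqrt{1 - 1} \left(-5 + 2\right) + 7 = - 11 \sqrt{0} \left(-3\right) + 7 = - 11 \cdot 0 \left(-3\right) + 7 = \left(-11\right) 0 + 7 = 0 + 7 = 7$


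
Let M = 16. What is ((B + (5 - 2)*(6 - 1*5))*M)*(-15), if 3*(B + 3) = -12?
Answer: 960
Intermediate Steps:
B = -7 (B = -3 + (⅓)*(-12) = -3 - 4 = -7)
((B + (5 - 2)*(6 - 1*5))*M)*(-15) = ((-7 + (5 - 2)*(6 - 1*5))*16)*(-15) = ((-7 + 3*(6 - 5))*16)*(-15) = ((-7 + 3*1)*16)*(-15) = ((-7 + 3)*16)*(-15) = -4*16*(-15) = -64*(-15) = 960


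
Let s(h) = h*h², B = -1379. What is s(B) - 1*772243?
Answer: -2623135182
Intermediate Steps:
s(h) = h³
s(B) - 1*772243 = (-1379)³ - 1*772243 = -2622362939 - 772243 = -2623135182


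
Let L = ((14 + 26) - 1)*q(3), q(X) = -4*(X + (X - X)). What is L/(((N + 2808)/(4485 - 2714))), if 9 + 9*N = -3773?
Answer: -532818/1535 ≈ -347.11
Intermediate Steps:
N = -3782/9 (N = -1 + (⅑)*(-3773) = -1 - 3773/9 = -3782/9 ≈ -420.22)
q(X) = -4*X (q(X) = -4*(X + 0) = -4*X)
L = -468 (L = ((14 + 26) - 1)*(-4*3) = (40 - 1)*(-12) = 39*(-12) = -468)
L/(((N + 2808)/(4485 - 2714))) = -468*(4485 - 2714)/(-3782/9 + 2808) = -468/((21490/9)/1771) = -468/((21490/9)*(1/1771)) = -468/3070/2277 = -468*2277/3070 = -532818/1535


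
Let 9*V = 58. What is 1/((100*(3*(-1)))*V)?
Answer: -3/5800 ≈ -0.00051724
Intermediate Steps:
V = 58/9 (V = (⅑)*58 = 58/9 ≈ 6.4444)
1/((100*(3*(-1)))*V) = 1/((100*(3*(-1)))*(58/9)) = 1/((100*(-3))*(58/9)) = 1/(-300*58/9) = 1/(-5800/3) = -3/5800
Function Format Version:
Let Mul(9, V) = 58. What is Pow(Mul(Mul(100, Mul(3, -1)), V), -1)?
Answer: Rational(-3, 5800) ≈ -0.00051724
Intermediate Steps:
V = Rational(58, 9) (V = Mul(Rational(1, 9), 58) = Rational(58, 9) ≈ 6.4444)
Pow(Mul(Mul(100, Mul(3, -1)), V), -1) = Pow(Mul(Mul(100, Mul(3, -1)), Rational(58, 9)), -1) = Pow(Mul(Mul(100, -3), Rational(58, 9)), -1) = Pow(Mul(-300, Rational(58, 9)), -1) = Pow(Rational(-5800, 3), -1) = Rational(-3, 5800)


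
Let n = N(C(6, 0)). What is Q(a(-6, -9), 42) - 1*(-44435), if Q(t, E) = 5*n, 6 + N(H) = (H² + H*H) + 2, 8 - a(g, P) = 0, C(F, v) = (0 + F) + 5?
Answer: 45625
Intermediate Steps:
C(F, v) = 5 + F (C(F, v) = F + 5 = 5 + F)
a(g, P) = 8 (a(g, P) = 8 - 1*0 = 8 + 0 = 8)
N(H) = -4 + 2*H² (N(H) = -6 + ((H² + H*H) + 2) = -6 + ((H² + H²) + 2) = -6 + (2*H² + 2) = -6 + (2 + 2*H²) = -4 + 2*H²)
n = 238 (n = -4 + 2*(5 + 6)² = -4 + 2*11² = -4 + 2*121 = -4 + 242 = 238)
Q(t, E) = 1190 (Q(t, E) = 5*238 = 1190)
Q(a(-6, -9), 42) - 1*(-44435) = 1190 - 1*(-44435) = 1190 + 44435 = 45625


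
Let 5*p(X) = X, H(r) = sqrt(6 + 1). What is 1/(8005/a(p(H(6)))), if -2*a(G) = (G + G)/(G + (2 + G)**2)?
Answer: 175/11325474 - 107*sqrt(7)/11325474 ≈ -9.5444e-6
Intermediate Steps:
H(r) = sqrt(7)
p(X) = X/5
a(G) = -G/(G + (2 + G)**2) (a(G) = -(G + G)/(2*(G + (2 + G)**2)) = -2*G/(2*(G + (2 + G)**2)) = -G/(G + (2 + G)**2))
1/(8005/a(p(H(6)))) = 1/(8005/((-sqrt(7)/5/(sqrt(7)/5 + (2 + sqrt(7)/5)**2)))) = 1/(8005/((-sqrt(7)/5/((2 + sqrt(7)/5)**2 + sqrt(7)/5)))) = 1/(8005/((-sqrt(7)/(5*((2 + sqrt(7)/5)**2 + sqrt(7)/5))))) = 1/(8005*(-5*sqrt(7)*((2 + sqrt(7)/5)**2 + sqrt(7)/5)/7)) = 1/(-40025*sqrt(7)*((2 + sqrt(7)/5)**2 + sqrt(7)/5)/7) = -sqrt(7)/(40025*((2 + sqrt(7)/5)**2 + sqrt(7)/5))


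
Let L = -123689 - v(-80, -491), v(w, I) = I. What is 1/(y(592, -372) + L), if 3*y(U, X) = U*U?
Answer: -3/19130 ≈ -0.00015682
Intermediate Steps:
y(U, X) = U²/3 (y(U, X) = (U*U)/3 = U²/3)
L = -123198 (L = -123689 - 1*(-491) = -123689 + 491 = -123198)
1/(y(592, -372) + L) = 1/((⅓)*592² - 123198) = 1/((⅓)*350464 - 123198) = 1/(350464/3 - 123198) = 1/(-19130/3) = -3/19130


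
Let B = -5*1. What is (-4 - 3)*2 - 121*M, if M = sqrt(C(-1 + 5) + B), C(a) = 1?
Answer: -14 - 242*I ≈ -14.0 - 242.0*I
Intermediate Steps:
B = -5
M = 2*I (M = sqrt(1 - 5) = sqrt(-4) = 2*I ≈ 2.0*I)
(-4 - 3)*2 - 121*M = (-4 - 3)*2 - 242*I = -7*2 - 242*I = -14 - 242*I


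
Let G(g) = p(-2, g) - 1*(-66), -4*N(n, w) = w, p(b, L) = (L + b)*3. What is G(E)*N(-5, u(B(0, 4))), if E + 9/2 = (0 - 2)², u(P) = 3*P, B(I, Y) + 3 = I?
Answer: 1053/8 ≈ 131.63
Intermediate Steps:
B(I, Y) = -3 + I
p(b, L) = 3*L + 3*b
N(n, w) = -w/4
E = -½ (E = -9/2 + (0 - 2)² = -9/2 + (-2)² = -9/2 + 4 = -½ ≈ -0.50000)
G(g) = 60 + 3*g (G(g) = (3*g + 3*(-2)) - 1*(-66) = (3*g - 6) + 66 = (-6 + 3*g) + 66 = 60 + 3*g)
G(E)*N(-5, u(B(0, 4))) = (60 + 3*(-½))*(-3*(-3 + 0)/4) = (60 - 3/2)*(-3*(-3)/4) = 117*(-¼*(-9))/2 = (117/2)*(9/4) = 1053/8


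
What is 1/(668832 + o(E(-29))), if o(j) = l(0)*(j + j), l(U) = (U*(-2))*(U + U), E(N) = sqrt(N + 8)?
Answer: 1/668832 ≈ 1.4951e-6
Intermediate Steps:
E(N) = sqrt(8 + N)
l(U) = -4*U**2 (l(U) = (-2*U)*(2*U) = -4*U**2)
o(j) = 0 (o(j) = (-4*0**2)*(j + j) = (-4*0)*(2*j) = 0*(2*j) = 0)
1/(668832 + o(E(-29))) = 1/(668832 + 0) = 1/668832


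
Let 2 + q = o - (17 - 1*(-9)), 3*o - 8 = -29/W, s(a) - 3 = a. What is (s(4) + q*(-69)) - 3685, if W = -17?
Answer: -33477/17 ≈ -1969.2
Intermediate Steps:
s(a) = 3 + a
o = 55/17 (o = 8/3 + (-29/(-17))/3 = 8/3 + (-29*(-1/17))/3 = 8/3 + (⅓)*(29/17) = 8/3 + 29/51 = 55/17 ≈ 3.2353)
q = -421/17 (q = -2 + (55/17 - (17 - 1*(-9))) = -2 + (55/17 - (17 + 9)) = -2 + (55/17 - 1*26) = -2 + (55/17 - 26) = -2 - 387/17 = -421/17 ≈ -24.765)
(s(4) + q*(-69)) - 3685 = ((3 + 4) - 421/17*(-69)) - 3685 = (7 + 29049/17) - 3685 = 29168/17 - 3685 = -33477/17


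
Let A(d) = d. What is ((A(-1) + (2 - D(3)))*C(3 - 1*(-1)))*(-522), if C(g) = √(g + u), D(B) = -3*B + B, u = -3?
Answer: -3654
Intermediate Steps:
D(B) = -2*B
C(g) = √(-3 + g) (C(g) = √(g - 3) = √(-3 + g))
((A(-1) + (2 - D(3)))*C(3 - 1*(-1)))*(-522) = ((-1 + (2 - (-2)*3))*√(-3 + (3 - 1*(-1))))*(-522) = ((-1 + (2 - 1*(-6)))*√(-3 + (3 + 1)))*(-522) = ((-1 + (2 + 6))*√(-3 + 4))*(-522) = ((-1 + 8)*√1)*(-522) = (7*1)*(-522) = 7*(-522) = -3654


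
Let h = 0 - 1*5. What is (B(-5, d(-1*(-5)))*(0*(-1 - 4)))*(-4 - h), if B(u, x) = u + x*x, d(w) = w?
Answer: 0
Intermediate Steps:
h = -5 (h = 0 - 5 = -5)
B(u, x) = u + x²
(B(-5, d(-1*(-5)))*(0*(-1 - 4)))*(-4 - h) = ((-5 + (-1*(-5))²)*(0*(-1 - 4)))*(-4 - 1*(-5)) = ((-5 + 5²)*(0*(-5)))*(-4 + 5) = ((-5 + 25)*0)*1 = (20*0)*1 = 0*1 = 0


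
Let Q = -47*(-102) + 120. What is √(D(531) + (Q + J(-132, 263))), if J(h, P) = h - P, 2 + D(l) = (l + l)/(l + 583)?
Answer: 10*√14016905/557 ≈ 67.216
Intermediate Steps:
Q = 4914 (Q = 4794 + 120 = 4914)
D(l) = -2 + 2*l/(583 + l) (D(l) = -2 + (l + l)/(l + 583) = -2 + (2*l)/(583 + l) = -2 + 2*l/(583 + l))
√(D(531) + (Q + J(-132, 263))) = √(-1166/(583 + 531) + (4914 + (-132 - 1*263))) = √(-1166/1114 + (4914 + (-132 - 263))) = √(-1166*1/1114 + (4914 - 395)) = √(-583/557 + 4519) = √(2516500/557) = 10*√14016905/557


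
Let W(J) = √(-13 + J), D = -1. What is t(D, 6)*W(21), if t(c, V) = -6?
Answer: -12*√2 ≈ -16.971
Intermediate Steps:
t(D, 6)*W(21) = -6*√(-13 + 21) = -12*√2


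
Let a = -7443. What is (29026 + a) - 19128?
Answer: 2455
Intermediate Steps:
(29026 + a) - 19128 = (29026 - 7443) - 19128 = 21583 - 19128 = 2455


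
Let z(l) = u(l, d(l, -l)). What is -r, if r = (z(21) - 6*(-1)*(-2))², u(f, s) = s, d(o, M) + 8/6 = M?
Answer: -10609/9 ≈ -1178.8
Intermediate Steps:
d(o, M) = -4/3 + M
z(l) = -4/3 - l
r = 10609/9 (r = ((-4/3 - 1*21) - 6*(-1)*(-2))² = ((-4/3 - 21) + 6*(-2))² = (-67/3 - 12)² = (-103/3)² = 10609/9 ≈ 1178.8)
-r = -1*10609/9 = -10609/9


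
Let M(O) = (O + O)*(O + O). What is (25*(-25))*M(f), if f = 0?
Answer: 0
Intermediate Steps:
M(O) = 4*O**2 (M(O) = (2*O)*(2*O) = 4*O**2)
(25*(-25))*M(f) = (25*(-25))*(4*0**2) = -2500*0 = -625*0 = 0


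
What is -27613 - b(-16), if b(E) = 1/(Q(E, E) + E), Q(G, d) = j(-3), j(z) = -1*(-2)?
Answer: -386581/14 ≈ -27613.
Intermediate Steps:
j(z) = 2
Q(G, d) = 2
b(E) = 1/(2 + E)
-27613 - b(-16) = -27613 - 1/(2 - 16) = -27613 - 1/(-14) = -27613 - 1*(-1/14) = -27613 + 1/14 = -386581/14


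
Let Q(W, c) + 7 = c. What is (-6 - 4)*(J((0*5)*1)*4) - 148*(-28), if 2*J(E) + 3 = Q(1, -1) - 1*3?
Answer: 4424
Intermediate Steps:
Q(W, c) = -7 + c
J(E) = -7 (J(E) = -3/2 + ((-7 - 1) - 1*3)/2 = -3/2 + (-8 - 3)/2 = -3/2 + (1/2)*(-11) = -3/2 - 11/2 = -7)
(-6 - 4)*(J((0*5)*1)*4) - 148*(-28) = (-6 - 4)*(-7*4) - 148*(-28) = -10*(-28) + 4144 = 280 + 4144 = 4424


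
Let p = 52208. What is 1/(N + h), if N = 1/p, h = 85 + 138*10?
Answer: 52208/76484721 ≈ 0.00068259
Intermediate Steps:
h = 1465 (h = 85 + 1380 = 1465)
N = 1/52208 ≈ 1.9154e-5
1/(N + h) = 1/(1/52208 + 1465) = 1/(76484721/52208) = 52208/76484721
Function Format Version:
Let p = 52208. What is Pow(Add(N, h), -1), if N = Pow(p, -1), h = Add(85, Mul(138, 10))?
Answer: Rational(52208, 76484721) ≈ 0.00068259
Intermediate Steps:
h = 1465 (h = Add(85, 1380) = 1465)
N = Rational(1, 52208) (N = Pow(52208, -1) = Rational(1, 52208) ≈ 1.9154e-5)
Pow(Add(N, h), -1) = Pow(Add(Rational(1, 52208), 1465), -1) = Pow(Rational(76484721, 52208), -1) = Rational(52208, 76484721)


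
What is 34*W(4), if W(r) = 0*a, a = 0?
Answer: 0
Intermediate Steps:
W(r) = 0 (W(r) = 0*0 = 0)
34*W(4) = 34*0 = 0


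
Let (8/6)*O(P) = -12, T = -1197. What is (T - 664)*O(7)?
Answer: 16749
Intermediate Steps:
O(P) = -9 (O(P) = (3/4)*(-12) = -9)
(T - 664)*O(7) = (-1197 - 664)*(-9) = -1861*(-9) = 16749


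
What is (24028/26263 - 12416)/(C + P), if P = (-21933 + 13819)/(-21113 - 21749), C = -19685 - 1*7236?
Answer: 3493867855390/7576086218061 ≈ 0.46117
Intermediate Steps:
C = -26921 (C = -19685 - 7236 = -26921)
P = 4057/21431 (P = -8114/(-42862) = -8114*(-1/42862) = 4057/21431 ≈ 0.18931)
(24028/26263 - 12416)/(C + P) = (24028/26263 - 12416)/(-26921 + 4057/21431) = (24028*(1/26263) - 12416)/(-576939894/21431) = (24028/26263 - 12416)*(-21431/576939894) = -326057380/26263*(-21431/576939894) = 3493867855390/7576086218061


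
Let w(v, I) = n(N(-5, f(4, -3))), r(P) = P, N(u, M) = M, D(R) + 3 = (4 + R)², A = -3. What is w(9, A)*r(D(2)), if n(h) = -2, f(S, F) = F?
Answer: -66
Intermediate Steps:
D(R) = -3 + (4 + R)²
w(v, I) = -2
w(9, A)*r(D(2)) = -2*(-3 + (4 + 2)²) = -2*(-3 + 6²) = -2*(-3 + 36) = -2*33 = -66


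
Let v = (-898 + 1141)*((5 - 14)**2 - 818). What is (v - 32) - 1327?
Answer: -180450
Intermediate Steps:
v = -179091 (v = 243*((-9)**2 - 818) = 243*(81 - 818) = 243*(-737) = -179091)
(v - 32) - 1327 = (-179091 - 32) - 1327 = -179123 - 1327 = -180450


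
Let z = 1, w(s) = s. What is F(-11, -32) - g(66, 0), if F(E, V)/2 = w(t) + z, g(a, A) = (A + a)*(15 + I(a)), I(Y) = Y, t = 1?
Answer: -5342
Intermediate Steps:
g(a, A) = (15 + a)*(A + a) (g(a, A) = (A + a)*(15 + a) = (15 + a)*(A + a))
F(E, V) = 4 (F(E, V) = 2*(1 + 1) = 2*2 = 4)
F(-11, -32) - g(66, 0) = 4 - (66² + 15*0 + 15*66 + 0*66) = 4 - (4356 + 0 + 990 + 0) = 4 - 1*5346 = 4 - 5346 = -5342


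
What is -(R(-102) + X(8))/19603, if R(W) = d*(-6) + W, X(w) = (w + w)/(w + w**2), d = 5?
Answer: 1186/176427 ≈ 0.0067223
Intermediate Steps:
X(w) = 2*w/(w + w**2) (X(w) = (2*w)/(w + w**2) = 2*w/(w + w**2))
R(W) = -30 + W (R(W) = 5*(-6) + W = -30 + W)
-(R(-102) + X(8))/19603 = -((-30 - 102) + 2/(1 + 8))/19603 = -(-132 + 2/9)/19603 = -(-1186)/(9*19603) = -1*(-1186/176427) = 1186/176427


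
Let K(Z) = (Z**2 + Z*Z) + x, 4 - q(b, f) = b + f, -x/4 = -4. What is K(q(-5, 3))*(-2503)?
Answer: -220264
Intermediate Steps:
x = 16 (x = -4*(-4) = 16)
q(b, f) = 4 - b - f (q(b, f) = 4 - (b + f) = 4 + (-b - f) = 4 - b - f)
K(Z) = 16 + 2*Z**2 (K(Z) = (Z**2 + Z*Z) + 16 = (Z**2 + Z**2) + 16 = 2*Z**2 + 16 = 16 + 2*Z**2)
K(q(-5, 3))*(-2503) = (16 + 2*(4 - 1*(-5) - 1*3)**2)*(-2503) = (16 + 2*(4 + 5 - 3)**2)*(-2503) = (16 + 2*6**2)*(-2503) = (16 + 2*36)*(-2503) = (16 + 72)*(-2503) = 88*(-2503) = -220264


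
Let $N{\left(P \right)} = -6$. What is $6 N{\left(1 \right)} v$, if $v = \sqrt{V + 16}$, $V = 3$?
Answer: $- 36 \sqrt{19} \approx -156.92$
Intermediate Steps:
$v = \sqrt{19}$ ($v = \sqrt{3 + 16} = \sqrt{19} \approx 4.3589$)
$6 N{\left(1 \right)} v = 6 \left(-6\right) \sqrt{19} = - 36 \sqrt{19}$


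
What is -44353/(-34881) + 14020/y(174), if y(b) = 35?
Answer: 14016685/34881 ≈ 401.84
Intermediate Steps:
-44353/(-34881) + 14020/y(174) = -44353/(-34881) + 14020/35 = -44353*(-1/34881) + 14020*(1/35) = 44353/34881 + 2804/7 = 14016685/34881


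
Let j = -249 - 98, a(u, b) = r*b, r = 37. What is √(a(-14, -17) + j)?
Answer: 4*I*√61 ≈ 31.241*I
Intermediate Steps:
a(u, b) = 37*b
j = -347
√(a(-14, -17) + j) = √(37*(-17) - 347) = √(-629 - 347) = √(-976) = 4*I*√61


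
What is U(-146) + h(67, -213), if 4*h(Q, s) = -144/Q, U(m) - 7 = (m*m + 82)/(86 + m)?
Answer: -703843/2010 ≈ -350.17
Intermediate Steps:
U(m) = 7 + (82 + m²)/(86 + m) (U(m) = 7 + (m*m + 82)/(86 + m) = 7 + (m² + 82)/(86 + m) = 7 + (82 + m²)/(86 + m))
h(Q, s) = -36/Q (h(Q, s) = (-144/Q)/4 = -36/Q)
U(-146) + h(67, -213) = (684 + (-146)² + 7*(-146))/(86 - 146) - 36/67 = (684 + 21316 - 1022)/(-60) - 36*1/67 = -1/60*20978 - 36/67 = -10489/30 - 36/67 = -703843/2010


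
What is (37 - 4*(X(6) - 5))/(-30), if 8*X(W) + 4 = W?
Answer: -28/15 ≈ -1.8667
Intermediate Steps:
X(W) = -½ + W/8
(37 - 4*(X(6) - 5))/(-30) = (37 - 4*((-½ + (⅛)*6) - 5))/(-30) = -(37 - 4*((-½ + ¾) - 5))/30 = -(37 - 4*(¼ - 5))/30 = -(37 - 4*(-19/4))/30 = -(37 + 19)/30 = -1/30*56 = -28/15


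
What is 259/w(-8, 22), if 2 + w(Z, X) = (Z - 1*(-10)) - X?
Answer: -259/22 ≈ -11.773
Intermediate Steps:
w(Z, X) = 8 + Z - X (w(Z, X) = -2 + ((Z - 1*(-10)) - X) = -2 + ((Z + 10) - X) = -2 + ((10 + Z) - X) = -2 + (10 + Z - X) = 8 + Z - X)
259/w(-8, 22) = 259/(8 - 8 - 1*22) = 259/(8 - 8 - 22) = 259/(-22) = 259*(-1/22) = -259/22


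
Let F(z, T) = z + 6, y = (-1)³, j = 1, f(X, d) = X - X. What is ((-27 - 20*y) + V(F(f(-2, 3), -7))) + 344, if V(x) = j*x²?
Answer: 373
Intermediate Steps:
f(X, d) = 0
y = -1
F(z, T) = 6 + z
V(x) = x² (V(x) = 1*x² = x²)
((-27 - 20*y) + V(F(f(-2, 3), -7))) + 344 = ((-27 - 20*(-1)) + (6 + 0)²) + 344 = ((-27 + 20) + 6²) + 344 = (-7 + 36) + 344 = 29 + 344 = 373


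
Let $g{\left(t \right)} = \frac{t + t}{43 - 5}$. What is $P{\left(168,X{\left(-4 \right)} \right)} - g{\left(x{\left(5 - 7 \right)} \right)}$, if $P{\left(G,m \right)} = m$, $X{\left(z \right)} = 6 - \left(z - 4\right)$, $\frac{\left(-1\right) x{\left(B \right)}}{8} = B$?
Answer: $\frac{250}{19} \approx 13.158$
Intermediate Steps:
$x{\left(B \right)} = - 8 B$
$X{\left(z \right)} = 10 - z$ ($X{\left(z \right)} = 6 - \left(z - 4\right) = 6 - \left(-4 + z\right) = 10 - z$)
$g{\left(t \right)} = \frac{t}{19}$ ($g{\left(t \right)} = \frac{2 t}{38} = 2 t \frac{1}{38} = \frac{t}{19}$)
$P{\left(168,X{\left(-4 \right)} \right)} - g{\left(x{\left(5 - 7 \right)} \right)} = \left(10 - -4\right) - \frac{\left(-8\right) \left(5 - 7\right)}{19} = \left(10 + 4\right) - \frac{\left(-8\right) \left(5 - 7\right)}{19} = 14 - \frac{\left(-8\right) \left(-2\right)}{19} = 14 - \frac{1}{19} \cdot 16 = 14 - \frac{16}{19} = \frac{250}{19}$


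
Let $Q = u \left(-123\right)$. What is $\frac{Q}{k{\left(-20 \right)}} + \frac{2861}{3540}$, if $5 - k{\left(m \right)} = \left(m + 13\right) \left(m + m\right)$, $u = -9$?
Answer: $- \frac{626401}{194700} \approx -3.2173$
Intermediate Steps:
$Q = 1107$ ($Q = \left(-9\right) \left(-123\right) = 1107$)
$k{\left(m \right)} = 5 - 2 m \left(13 + m\right)$ ($k{\left(m \right)} = 5 - \left(m + 13\right) \left(m + m\right) = 5 - \left(13 + m\right) 2 m = 5 - 2 m \left(13 + m\right)$)
$\frac{Q}{k{\left(-20 \right)}} + \frac{2861}{3540} = \frac{1107}{5 - -520 - 2 \left(-20\right)^{2}} + \frac{2861}{3540} = \frac{1107}{5 + 520 - 800} + 2861 \cdot \frac{1}{3540} = \frac{1107}{5 + 520 - 800} + \frac{2861}{3540} = \frac{1107}{-275} + \frac{2861}{3540} = 1107 \left(- \frac{1}{275}\right) + \frac{2861}{3540} = - \frac{1107}{275} + \frac{2861}{3540} = - \frac{626401}{194700}$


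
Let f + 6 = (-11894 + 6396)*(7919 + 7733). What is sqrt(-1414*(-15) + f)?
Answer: 2*I*sqrt(21508373) ≈ 9275.4*I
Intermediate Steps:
f = -86054702 (f = -6 + (-11894 + 6396)*(7919 + 7733) = -6 - 5498*15652 = -6 - 86054696 = -86054702)
sqrt(-1414*(-15) + f) = sqrt(-1414*(-15) - 86054702) = sqrt(21210 - 86054702) = sqrt(-86033492) = 2*I*sqrt(21508373)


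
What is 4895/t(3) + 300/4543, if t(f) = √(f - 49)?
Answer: 300/4543 - 4895*I*√46/46 ≈ 0.066036 - 721.73*I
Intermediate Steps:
t(f) = √(-49 + f)
4895/t(3) + 300/4543 = 4895/(√(-49 + 3)) + 300/4543 = 4895/(√(-46)) + 300*(1/4543) = 4895/((I*√46)) + 300/4543 = 4895*(-I*√46/46) + 300/4543 = -4895*I*√46/46 + 300/4543 = 300/4543 - 4895*I*√46/46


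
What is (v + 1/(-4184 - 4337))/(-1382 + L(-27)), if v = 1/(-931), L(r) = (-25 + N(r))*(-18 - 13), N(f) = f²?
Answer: 4726/92047190753 ≈ 5.1343e-8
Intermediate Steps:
L(r) = 775 - 31*r² (L(r) = (-25 + r²)*(-18 - 13) = (-25 + r²)*(-31) = 775 - 31*r²)
v = -1/931 ≈ -0.0010741
(v + 1/(-4184 - 4337))/(-1382 + L(-27)) = (-1/931 + 1/(-4184 - 4337))/(-1382 + (775 - 31*(-27)²)) = (-1/931 + 1/(-8521))/(-1382 + (775 - 31*729)) = (-1/931 - 1/8521)/(-1382 + (775 - 22599)) = -9452/(7933051*(-1382 - 21824)) = -9452/7933051/(-23206) = -9452/7933051*(-1/23206) = 4726/92047190753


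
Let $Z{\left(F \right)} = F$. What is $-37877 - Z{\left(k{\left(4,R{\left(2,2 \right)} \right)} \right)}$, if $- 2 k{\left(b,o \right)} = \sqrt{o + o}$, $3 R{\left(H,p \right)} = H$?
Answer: $-37877 + \frac{\sqrt{3}}{3} \approx -37876.0$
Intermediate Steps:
$R{\left(H,p \right)} = \frac{H}{3}$
$k{\left(b,o \right)} = - \frac{\sqrt{2} \sqrt{o}}{2}$ ($k{\left(b,o \right)} = - \frac{\sqrt{o + o}}{2} = - \frac{\sqrt{2 o}}{2} = - \frac{\sqrt{2} \sqrt{o}}{2}$)
$-37877 - Z{\left(k{\left(4,R{\left(2,2 \right)} \right)} \right)} = -37877 - - \frac{\sqrt{2} \sqrt{\frac{1}{3} \cdot 2}}{2} = -37877 - - \frac{\sqrt{2} \sqrt{\frac{2}{3}}}{2} = -37877 - - \frac{\sqrt{2} \frac{\sqrt{6}}{3}}{2} = -37877 - - \frac{\sqrt{3}}{3} = -37877 + \frac{\sqrt{3}}{3}$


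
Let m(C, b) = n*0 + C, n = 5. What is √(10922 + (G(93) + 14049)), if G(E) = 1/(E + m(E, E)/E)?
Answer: 5*√8825754/94 ≈ 158.02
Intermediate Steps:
m(C, b) = C (m(C, b) = 5*0 + C = 0 + C = C)
G(E) = 1/(1 + E) (G(E) = 1/(E + E/E) = 1/(E + 1) = 1/(1 + E))
√(10922 + (G(93) + 14049)) = √(10922 + (1/(1 + 93) + 14049)) = √(10922 + (1/94 + 14049)) = √(10922 + 1320607/94) = √(2347275/94) = 5*√8825754/94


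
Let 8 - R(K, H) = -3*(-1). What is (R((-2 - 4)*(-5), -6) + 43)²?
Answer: 2304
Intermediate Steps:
R(K, H) = 5 (R(K, H) = 8 - (-3)*(-1) = 8 - 1*3 = 8 - 3 = 5)
(R((-2 - 4)*(-5), -6) + 43)² = (5 + 43)² = 48² = 2304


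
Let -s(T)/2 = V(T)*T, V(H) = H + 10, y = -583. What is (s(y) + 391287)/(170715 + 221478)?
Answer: -30759/43577 ≈ -0.70585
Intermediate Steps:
V(H) = 10 + H
s(T) = -2*T*(10 + T) (s(T) = -2*(10 + T)*T = -2*T*(10 + T))
(s(y) + 391287)/(170715 + 221478) = (-2*(-583)*(10 - 583) + 391287)/(170715 + 221478) = (-2*(-583)*(-573) + 391287)/392193 = (-668118 + 391287)*(1/392193) = -276831*1/392193 = -30759/43577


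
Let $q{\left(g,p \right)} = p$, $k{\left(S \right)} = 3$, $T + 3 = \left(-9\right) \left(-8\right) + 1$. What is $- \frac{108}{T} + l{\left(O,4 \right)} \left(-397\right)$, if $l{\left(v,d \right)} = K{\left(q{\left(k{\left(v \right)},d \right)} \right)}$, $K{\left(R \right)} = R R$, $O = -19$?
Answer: $- \frac{222374}{35} \approx -6353.5$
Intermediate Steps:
$T = 70$ ($T = -3 + \left(\left(-9\right) \left(-8\right) + 1\right) = -3 + \left(72 + 1\right) = -3 + 73 = 70$)
$K{\left(R \right)} = R^{2}$
$l{\left(v,d \right)} = d^{2}$
$- \frac{108}{T} + l{\left(O,4 \right)} \left(-397\right) = - \frac{108}{70} + 4^{2} \left(-397\right) = \left(-108\right) \frac{1}{70} + 16 \left(-397\right) = - \frac{54}{35} - 6352 = - \frac{222374}{35}$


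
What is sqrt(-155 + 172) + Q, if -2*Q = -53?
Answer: 53/2 + sqrt(17) ≈ 30.623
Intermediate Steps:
Q = 53/2 (Q = -1/2*(-53) = 53/2 ≈ 26.500)
sqrt(-155 + 172) + Q = sqrt(-155 + 172) + 53/2 = sqrt(17) + 53/2 = 53/2 + sqrt(17)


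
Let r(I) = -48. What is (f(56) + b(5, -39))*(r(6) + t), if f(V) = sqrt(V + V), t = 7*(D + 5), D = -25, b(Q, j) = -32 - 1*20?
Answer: 9776 - 752*sqrt(7) ≈ 7786.4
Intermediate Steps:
b(Q, j) = -52 (b(Q, j) = -32 - 20 = -52)
t = -140 (t = 7*(-25 + 5) = 7*(-20) = -140)
f(V) = sqrt(2)*sqrt(V) (f(V) = sqrt(2*V) = sqrt(2)*sqrt(V))
(f(56) + b(5, -39))*(r(6) + t) = (sqrt(2)*sqrt(56) - 52)*(-48 - 140) = (sqrt(2)*(2*sqrt(14)) - 52)*(-188) = (4*sqrt(7) - 52)*(-188) = (-52 + 4*sqrt(7))*(-188) = 9776 - 752*sqrt(7)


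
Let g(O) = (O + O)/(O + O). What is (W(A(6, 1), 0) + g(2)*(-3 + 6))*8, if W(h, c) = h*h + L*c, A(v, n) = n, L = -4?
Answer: 32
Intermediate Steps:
g(O) = 1 (g(O) = (2*O)/((2*O)) = (2*O)*(1/(2*O)) = 1)
W(h, c) = h**2 - 4*c (W(h, c) = h*h - 4*c = h**2 - 4*c)
(W(A(6, 1), 0) + g(2)*(-3 + 6))*8 = ((1**2 - 4*0) + 1*(-3 + 6))*8 = ((1 + 0) + 1*3)*8 = (1 + 3)*8 = 4*8 = 32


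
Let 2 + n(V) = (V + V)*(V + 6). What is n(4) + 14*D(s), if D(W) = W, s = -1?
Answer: 64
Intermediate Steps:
n(V) = -2 + 2*V*(6 + V) (n(V) = -2 + (V + V)*(V + 6) = -2 + (2*V)*(6 + V) = -2 + 2*V*(6 + V))
n(4) + 14*D(s) = (-2 + 2*4² + 12*4) + 14*(-1) = (-2 + 2*16 + 48) - 14 = (-2 + 32 + 48) - 14 = 78 - 14 = 64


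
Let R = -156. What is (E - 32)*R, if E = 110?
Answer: -12168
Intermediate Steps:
(E - 32)*R = (110 - 32)*(-156) = 78*(-156) = -12168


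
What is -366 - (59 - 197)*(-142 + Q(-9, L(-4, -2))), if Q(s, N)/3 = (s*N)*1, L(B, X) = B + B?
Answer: 9846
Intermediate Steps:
L(B, X) = 2*B
Q(s, N) = 3*N*s (Q(s, N) = 3*((s*N)*1) = 3*((N*s)*1) = 3*(N*s) = 3*N*s)
-366 - (59 - 197)*(-142 + Q(-9, L(-4, -2))) = -366 - (59 - 197)*(-142 + 3*(2*(-4))*(-9)) = -366 - (-138)*(-142 + 3*(-8)*(-9)) = -366 - (-138)*(-142 + 216) = -366 - (-138)*74 = -366 - 1*(-10212) = -366 + 10212 = 9846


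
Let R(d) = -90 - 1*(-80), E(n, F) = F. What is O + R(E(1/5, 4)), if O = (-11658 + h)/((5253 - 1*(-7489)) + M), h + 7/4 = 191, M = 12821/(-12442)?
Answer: -3455851235/317046286 ≈ -10.900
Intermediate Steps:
M = -12821/12442 (M = 12821*(-1/12442) = -12821/12442 ≈ -1.0305)
h = 757/4 (h = -7/4 + 191 = 757/4 ≈ 189.25)
O = -285388375/317046286 (O = (-11658 + 757/4)/((5253 - 1*(-7489)) - 12821/12442) = -45875/(4*((5253 + 7489) - 12821/12442)) = -45875/(4*(12742 - 12821/12442)) = -45875/(4*158523143/12442) = -45875/4*12442/158523143 = -285388375/317046286 ≈ -0.90015)
R(d) = -10 (R(d) = -90 + 80 = -10)
O + R(E(1/5, 4)) = -285388375/317046286 - 10 = -3455851235/317046286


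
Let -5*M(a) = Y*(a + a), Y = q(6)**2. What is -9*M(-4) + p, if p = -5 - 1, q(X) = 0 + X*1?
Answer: -2622/5 ≈ -524.40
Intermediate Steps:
q(X) = X (q(X) = 0 + X = X)
Y = 36 (Y = 6**2 = 36)
p = -6
M(a) = -72*a/5 (M(a) = -36*(a + a)/5 = -36*2*a/5 = -72*a/5)
-9*M(-4) + p = -(-648)*(-4)/5 - 6 = -9*288/5 - 6 = -2592/5 - 6 = -2622/5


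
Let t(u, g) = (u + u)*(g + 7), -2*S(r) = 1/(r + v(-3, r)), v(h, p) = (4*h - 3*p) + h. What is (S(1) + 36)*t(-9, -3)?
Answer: -44100/17 ≈ -2594.1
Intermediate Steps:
v(h, p) = -3*p + 5*h (v(h, p) = (-3*p + 4*h) + h = -3*p + 5*h)
S(r) = -1/(2*(-15 - 2*r)) (S(r) = -1/(2*(r + (-3*r + 5*(-3)))) = -1/(2*(r + (-3*r - 15))) = -1/(2*(r + (-15 - 3*r))) = -1/(2*(-15 - 2*r)))
t(u, g) = 2*u*(7 + g) (t(u, g) = (2*u)*(7 + g) = 2*u*(7 + g))
(S(1) + 36)*t(-9, -3) = (1/(2*(15 + 2*1)) + 36)*(2*(-9)*(7 - 3)) = (1/(2*(15 + 2)) + 36)*(2*(-9)*4) = ((½)/17 + 36)*(-72) = ((½)*(1/17) + 36)*(-72) = (1/34 + 36)*(-72) = (1225/34)*(-72) = -44100/17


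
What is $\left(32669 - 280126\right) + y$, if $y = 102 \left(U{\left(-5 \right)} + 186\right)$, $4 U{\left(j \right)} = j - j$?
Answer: $-228485$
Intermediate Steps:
$U{\left(j \right)} = 0$ ($U{\left(j \right)} = \frac{j - j}{4} = \frac{1}{4} \cdot 0 = 0$)
$y = 18972$ ($y = 102 \left(0 + 186\right) = 102 \cdot 186 = 18972$)
$\left(32669 - 280126\right) + y = \left(32669 - 280126\right) + 18972 = -247457 + 18972 = -228485$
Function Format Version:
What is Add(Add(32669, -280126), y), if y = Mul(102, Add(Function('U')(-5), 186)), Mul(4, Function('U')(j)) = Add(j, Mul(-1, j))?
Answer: -228485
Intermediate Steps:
Function('U')(j) = 0 (Function('U')(j) = Mul(Rational(1, 4), Add(j, Mul(-1, j))) = Mul(Rational(1, 4), 0) = 0)
y = 18972 (y = Mul(102, Add(0, 186)) = Mul(102, 186) = 18972)
Add(Add(32669, -280126), y) = Add(Add(32669, -280126), 18972) = Add(-247457, 18972) = -228485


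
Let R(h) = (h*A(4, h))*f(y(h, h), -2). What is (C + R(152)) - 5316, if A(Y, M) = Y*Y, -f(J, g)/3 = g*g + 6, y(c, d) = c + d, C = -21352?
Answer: -99628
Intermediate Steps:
f(J, g) = -18 - 3*g² (f(J, g) = -3*(g*g + 6) = -3*(g² + 6) = -3*(6 + g²) = -18 - 3*g²)
A(Y, M) = Y²
R(h) = -480*h (R(h) = (h*4²)*(-18 - 3*(-2)²) = (h*16)*(-18 - 3*4) = (16*h)*(-18 - 12) = (16*h)*(-30) = -480*h)
(C + R(152)) - 5316 = (-21352 - 480*152) - 5316 = (-21352 - 72960) - 5316 = -94312 - 5316 = -99628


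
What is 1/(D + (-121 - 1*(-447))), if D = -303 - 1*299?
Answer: -1/276 ≈ -0.0036232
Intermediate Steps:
D = -602 (D = -303 - 299 = -602)
1/(D + (-121 - 1*(-447))) = 1/(-602 + (-121 - 1*(-447))) = 1/(-602 + (-121 + 447)) = 1/(-602 + 326) = 1/(-276) = -1/276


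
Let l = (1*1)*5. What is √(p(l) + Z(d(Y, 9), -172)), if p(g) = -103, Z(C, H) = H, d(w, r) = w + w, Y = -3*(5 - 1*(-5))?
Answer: 5*I*√11 ≈ 16.583*I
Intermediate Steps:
Y = -30 (Y = -3*(5 + 5) = -3*10 = -30)
d(w, r) = 2*w
l = 5 (l = 1*5 = 5)
√(p(l) + Z(d(Y, 9), -172)) = √(-103 - 172) = √(-275) = 5*I*√11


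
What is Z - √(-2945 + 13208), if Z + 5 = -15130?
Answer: -15135 - √10263 ≈ -15236.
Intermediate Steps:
Z = -15135 (Z = -5 - 15130 = -15135)
Z - √(-2945 + 13208) = -15135 - √(-2945 + 13208) = -15135 - √10263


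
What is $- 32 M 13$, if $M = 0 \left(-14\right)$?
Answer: $0$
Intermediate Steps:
$M = 0$
$- 32 M 13 = \left(-32\right) 0 \cdot 13 = 0 \cdot 13 = 0$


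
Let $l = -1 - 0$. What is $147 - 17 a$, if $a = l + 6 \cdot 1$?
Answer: $62$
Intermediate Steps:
$l = -1$ ($l = -1 + 0 = -1$)
$a = 5$ ($a = -1 + 6 \cdot 1 = -1 + 6 = 5$)
$147 - 17 a = 147 - 85 = 62$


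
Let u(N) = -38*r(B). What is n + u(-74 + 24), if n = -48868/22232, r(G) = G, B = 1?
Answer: -223421/5558 ≈ -40.198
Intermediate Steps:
n = -12217/5558 (n = -48868*1/22232 = -12217/5558 ≈ -2.1981)
u(N) = -38 (u(N) = -38*1 = -38)
n + u(-74 + 24) = -12217/5558 - 38 = -223421/5558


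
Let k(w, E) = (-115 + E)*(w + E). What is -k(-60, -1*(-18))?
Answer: -4074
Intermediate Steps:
k(w, E) = (-115 + E)*(E + w)
-k(-60, -1*(-18)) = -((-1*(-18))² - (-115)*(-18) - 115*(-60) - 1*(-18)*(-60)) = -(18² - 115*18 + 6900 + 18*(-60)) = -(324 - 2070 + 6900 - 1080) = -1*4074 = -4074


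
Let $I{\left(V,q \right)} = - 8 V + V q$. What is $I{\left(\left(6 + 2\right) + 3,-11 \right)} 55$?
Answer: $-11495$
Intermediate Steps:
$I{\left(\left(6 + 2\right) + 3,-11 \right)} 55 = \left(\left(6 + 2\right) + 3\right) \left(-8 - 11\right) 55 = \left(8 + 3\right) \left(-19\right) 55 = 11 \left(-19\right) 55 = \left(-209\right) 55 = -11495$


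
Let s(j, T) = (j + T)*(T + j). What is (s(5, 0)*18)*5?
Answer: 2250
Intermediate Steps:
s(j, T) = (T + j)² (s(j, T) = (T + j)*(T + j) = (T + j)²)
(s(5, 0)*18)*5 = ((0 + 5)²*18)*5 = (5²*18)*5 = (25*18)*5 = 450*5 = 2250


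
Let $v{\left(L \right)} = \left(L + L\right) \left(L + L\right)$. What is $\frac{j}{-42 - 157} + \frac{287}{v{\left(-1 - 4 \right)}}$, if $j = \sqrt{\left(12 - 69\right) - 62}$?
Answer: $\frac{287}{100} - \frac{i \sqrt{119}}{199} \approx 2.87 - 0.054818 i$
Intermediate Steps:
$v{\left(L \right)} = 4 L^{2}$ ($v{\left(L \right)} = 2 L 2 L = 4 L^{2}$)
$j = i \sqrt{119}$ ($j = \sqrt{\left(12 - 69\right) - 62} = \sqrt{-57 - 62} = \sqrt{-119} = i \sqrt{119} \approx 10.909 i$)
$\frac{j}{-42 - 157} + \frac{287}{v{\left(-1 - 4 \right)}} = \frac{i \sqrt{119}}{-42 - 157} + \frac{287}{4 \left(-1 - 4\right)^{2}} = \frac{i \sqrt{119}}{-199} + \frac{287}{4 \left(-5\right)^{2}} = i \sqrt{119} \left(- \frac{1}{199}\right) + \frac{287}{4 \cdot 25} = - \frac{i \sqrt{119}}{199} + \frac{287}{100} = \frac{287}{100} - \frac{i \sqrt{119}}{199}$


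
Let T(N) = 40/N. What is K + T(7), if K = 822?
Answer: 5794/7 ≈ 827.71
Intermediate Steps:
K + T(7) = 822 + 40/7 = 5794/7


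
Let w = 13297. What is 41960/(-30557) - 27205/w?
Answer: -1389245305/406316429 ≈ -3.4191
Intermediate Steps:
41960/(-30557) - 27205/w = 41960/(-30557) - 27205/13297 = 41960*(-1/30557) - 27205*1/13297 = -41960/30557 - 27205/13297 = -1389245305/406316429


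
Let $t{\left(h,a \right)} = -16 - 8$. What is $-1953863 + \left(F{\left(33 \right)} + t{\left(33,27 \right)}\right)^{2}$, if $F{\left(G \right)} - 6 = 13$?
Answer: $-1953838$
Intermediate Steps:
$F{\left(G \right)} = 19$ ($F{\left(G \right)} = 6 + 13 = 19$)
$t{\left(h,a \right)} = -24$ ($t{\left(h,a \right)} = -16 - 8 = -24$)
$-1953863 + \left(F{\left(33 \right)} + t{\left(33,27 \right)}\right)^{2} = -1953863 + \left(19 - 24\right)^{2} = -1953863 + \left(-5\right)^{2} = -1953863 + 25 = -1953838$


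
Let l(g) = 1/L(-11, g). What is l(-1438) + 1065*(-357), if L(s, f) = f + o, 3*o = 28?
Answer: -1629558633/4286 ≈ -3.8021e+5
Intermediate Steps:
o = 28/3 (o = (⅓)*28 = 28/3 ≈ 9.3333)
L(s, f) = 28/3 + f (L(s, f) = f + 28/3 = 28/3 + f)
l(g) = 1/(28/3 + g)
l(-1438) + 1065*(-357) = 3/(28 + 3*(-1438)) + 1065*(-357) = 3/(28 - 4314) - 380205 = 3/(-4286) - 380205 = 3*(-1/4286) - 380205 = -3/4286 - 380205 = -1629558633/4286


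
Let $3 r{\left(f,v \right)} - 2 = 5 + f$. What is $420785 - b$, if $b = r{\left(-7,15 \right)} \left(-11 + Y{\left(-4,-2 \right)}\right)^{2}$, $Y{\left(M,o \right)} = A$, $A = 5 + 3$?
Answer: $420785$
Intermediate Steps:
$A = 8$
$Y{\left(M,o \right)} = 8$
$r{\left(f,v \right)} = \frac{7}{3} + \frac{f}{3}$ ($r{\left(f,v \right)} = \frac{2}{3} + \frac{5 + f}{3} = \frac{2}{3} + \left(\frac{5}{3} + \frac{f}{3}\right) = \frac{7}{3} + \frac{f}{3}$)
$b = 0$ ($b = \left(\frac{7}{3} + \frac{1}{3} \left(-7\right)\right) \left(-11 + 8\right)^{2} = \left(\frac{7}{3} - \frac{7}{3}\right) \left(-3\right)^{2} = 0 \cdot 9 = 0$)
$420785 - b = 420785 - 0 = 420785 + 0 = 420785$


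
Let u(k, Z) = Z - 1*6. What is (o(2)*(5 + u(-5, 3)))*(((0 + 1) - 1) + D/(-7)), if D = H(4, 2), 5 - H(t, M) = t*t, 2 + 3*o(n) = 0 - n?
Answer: -88/21 ≈ -4.1905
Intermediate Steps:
u(k, Z) = -6 + Z (u(k, Z) = Z - 6 = -6 + Z)
o(n) = -⅔ - n/3 (o(n) = -⅔ + (0 - n)/3 = -⅔ + (-n)/3 = -⅔ - n/3)
H(t, M) = 5 - t² (H(t, M) = 5 - t*t = 5 - t²)
D = -11 (D = 5 - 1*4² = 5 - 1*16 = 5 - 16 = -11)
(o(2)*(5 + u(-5, 3)))*(((0 + 1) - 1) + D/(-7)) = ((-⅔ - ⅓*2)*(5 + (-6 + 3)))*(((0 + 1) - 1) - 11/(-7)) = ((-⅔ - ⅔)*(5 - 3))*((1 - 1) - 11*(-⅐)) = (-4/3*2)*(0 + 11/7) = -8/3*11/7 = -88/21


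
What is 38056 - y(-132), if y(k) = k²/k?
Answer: 38188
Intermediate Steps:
y(k) = k
38056 - y(-132) = 38056 - 1*(-132) = 38056 + 132 = 38188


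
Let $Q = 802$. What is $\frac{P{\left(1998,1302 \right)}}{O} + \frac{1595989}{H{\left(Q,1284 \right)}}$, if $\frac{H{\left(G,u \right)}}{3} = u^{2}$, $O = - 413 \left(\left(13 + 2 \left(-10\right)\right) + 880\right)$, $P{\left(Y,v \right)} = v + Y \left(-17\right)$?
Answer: $\frac{81887481857}{198140424048} \approx 0.41328$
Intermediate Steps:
$P{\left(Y,v \right)} = v - 17 Y$
$O = -360549$ ($O = - 413 \left(\left(13 - 20\right) + 880\right) = - 413 \left(-7 + 880\right) = \left(-413\right) 873 = -360549$)
$H{\left(G,u \right)} = 3 u^{2}$
$\frac{P{\left(1998,1302 \right)}}{O} + \frac{1595989}{H{\left(Q,1284 \right)}} = \frac{1302 - 33966}{-360549} + \frac{1595989}{3 \cdot 1284^{2}} = \left(1302 - 33966\right) \left(- \frac{1}{360549}\right) + \frac{1595989}{3 \cdot 1648656} = \left(-32664\right) \left(- \frac{1}{360549}\right) + \frac{1595989}{4945968} = \frac{10888}{120183} + 1595989 \cdot \frac{1}{4945968} = \frac{10888}{120183} + \frac{1595989}{4945968} = \frac{81887481857}{198140424048}$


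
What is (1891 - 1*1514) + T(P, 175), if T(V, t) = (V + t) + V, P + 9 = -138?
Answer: 258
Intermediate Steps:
P = -147 (P = -9 - 138 = -147)
T(V, t) = t + 2*V
(1891 - 1*1514) + T(P, 175) = (1891 - 1*1514) + (175 + 2*(-147)) = (1891 - 1514) + (175 - 294) = 377 - 119 = 258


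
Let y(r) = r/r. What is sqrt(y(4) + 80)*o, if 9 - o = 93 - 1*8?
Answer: -684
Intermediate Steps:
y(r) = 1
o = -76 (o = 9 - (93 - 1*8) = 9 - (93 - 8) = 9 - 1*85 = 9 - 85 = -76)
sqrt(y(4) + 80)*o = sqrt(1 + 80)*(-76) = sqrt(81)*(-76) = 9*(-76) = -684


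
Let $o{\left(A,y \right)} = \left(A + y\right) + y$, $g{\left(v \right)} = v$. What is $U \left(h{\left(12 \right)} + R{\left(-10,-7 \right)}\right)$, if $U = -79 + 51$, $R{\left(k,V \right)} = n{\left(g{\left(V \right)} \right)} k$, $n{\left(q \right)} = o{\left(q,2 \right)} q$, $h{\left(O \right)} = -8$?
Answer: $6104$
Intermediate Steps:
$o{\left(A,y \right)} = A + 2 y$
$n{\left(q \right)} = q \left(4 + q\right)$ ($n{\left(q \right)} = \left(q + 2 \cdot 2\right) q = \left(q + 4\right) q = \left(4 + q\right) q = q \left(4 + q\right)$)
$R{\left(k,V \right)} = V k \left(4 + V\right)$ ($R{\left(k,V \right)} = V \left(4 + V\right) k = V k \left(4 + V\right)$)
$U = -28$
$U \left(h{\left(12 \right)} + R{\left(-10,-7 \right)}\right) = - 28 \left(-8 - - 70 \left(4 - 7\right)\right) = - 28 \left(-8 - \left(-70\right) \left(-3\right)\right) = - 28 \left(-8 - 210\right) = \left(-28\right) \left(-218\right) = 6104$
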